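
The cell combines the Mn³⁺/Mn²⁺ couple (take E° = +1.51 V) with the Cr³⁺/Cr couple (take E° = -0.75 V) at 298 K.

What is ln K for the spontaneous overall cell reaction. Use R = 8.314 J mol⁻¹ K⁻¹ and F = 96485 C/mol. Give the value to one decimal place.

264.0

Cathode: Mn³⁺/Mn²⁺; anode: Cr³⁺/Cr. E°cell = (+1.51) − (-0.75) = +2.26 V, with n = 3.
ΔG° = −nFE° = −RT ln K, so ln K = nFE°/(RT) = (3)(96485)(+2.26) / ((8.314)(298)) = 264.036.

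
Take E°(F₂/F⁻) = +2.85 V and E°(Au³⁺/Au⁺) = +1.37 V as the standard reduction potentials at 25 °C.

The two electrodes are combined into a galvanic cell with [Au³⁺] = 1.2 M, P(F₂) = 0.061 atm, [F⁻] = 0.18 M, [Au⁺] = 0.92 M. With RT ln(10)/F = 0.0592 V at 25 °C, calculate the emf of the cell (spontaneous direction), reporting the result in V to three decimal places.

+1.485 V

F₂/F⁻ is the cathode (higher E°), Au³⁺/Au⁺ the anode: E°cell = +2.85 − (+1.37) = +1.48 V, n = 2.
Overall: F₂(g) + Au⁺(aq) → 2 F⁻(aq) + Au³⁺(aq)
Q = [F⁻]^2·[Au³⁺] / (P(F₂)·[Au⁺]); log Q = -0.159.
E = E° − (0.0592/n) log Q = +1.48 − (0.0592/2)(-0.159) = +1.485 V.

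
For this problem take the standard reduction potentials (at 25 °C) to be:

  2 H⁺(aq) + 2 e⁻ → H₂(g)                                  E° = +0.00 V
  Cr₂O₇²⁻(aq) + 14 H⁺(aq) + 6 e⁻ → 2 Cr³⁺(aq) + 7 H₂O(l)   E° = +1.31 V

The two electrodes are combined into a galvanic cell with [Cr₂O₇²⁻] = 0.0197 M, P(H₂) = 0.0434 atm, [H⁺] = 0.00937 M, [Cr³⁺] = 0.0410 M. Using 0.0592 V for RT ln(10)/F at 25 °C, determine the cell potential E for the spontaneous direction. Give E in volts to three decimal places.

Cr₂O₇²⁻/Cr³⁺ is the cathode (higher E°), H⁺/H₂ the anode: E°cell = +1.31 − (+0.00) = +1.31 V, n = 6.
Overall: Cr₂O₇²⁻(aq) + 8 H⁺(aq) + 3 H₂(g) → 2 Cr³⁺(aq) + 7 H₂O(l)
Q = [Cr³⁺]^2 / ([Cr₂O₇²⁻]·[H⁺]^8·P(H₂)^3); log Q = 19.245.
E = E° − (0.0592/n) log Q = +1.31 − (0.0592/6)(19.245) = +1.120 V.

+1.120 V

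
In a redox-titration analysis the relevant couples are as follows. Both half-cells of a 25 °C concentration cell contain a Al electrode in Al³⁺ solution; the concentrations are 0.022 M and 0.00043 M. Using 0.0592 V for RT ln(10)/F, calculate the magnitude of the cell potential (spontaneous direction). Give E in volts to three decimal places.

For a concentration cell E°cell = 0. The 0.022 M side is the cathode (reduction is favoured where [Al³⁺] is higher).
With n = 3, E = −(0.0592/3) log([Al³⁺]ₐₙ/[Al³⁺]꜀ₐₜ) = −(0.0592/3) log(0.00043/0.022) = −(0.0592/3)(-1.709) = +0.034 V.

+0.034 V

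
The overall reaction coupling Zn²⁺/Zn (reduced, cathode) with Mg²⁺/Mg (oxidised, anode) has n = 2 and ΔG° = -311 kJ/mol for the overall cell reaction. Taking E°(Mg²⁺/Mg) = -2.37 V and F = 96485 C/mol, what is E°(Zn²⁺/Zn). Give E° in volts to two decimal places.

-0.76 V

E°cell = −ΔG°/(nF) = −(-311×10³)/((2)(96485)) = +1.612 V.
Since Zn²⁺/Zn is the cathode and Mg²⁺/Mg the anode, E°cell = E°(Zn²⁺/Zn) − E°(Mg²⁺/Mg).
So E°(Zn²⁺/Zn) = E°cell + E°(Mg²⁺/Mg) = +1.612 + (-2.37) = -0.76 V.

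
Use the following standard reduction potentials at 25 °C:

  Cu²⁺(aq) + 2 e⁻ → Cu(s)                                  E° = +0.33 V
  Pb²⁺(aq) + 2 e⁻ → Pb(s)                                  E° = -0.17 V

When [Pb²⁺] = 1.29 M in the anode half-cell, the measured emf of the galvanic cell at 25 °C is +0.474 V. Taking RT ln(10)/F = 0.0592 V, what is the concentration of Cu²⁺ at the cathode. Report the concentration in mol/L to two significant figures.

Cu²⁺/Cu is the cathode, Pb²⁺/Pb the anode: E°cell = +0.50 V, n = 2.
Overall reaction: Cu²⁺(aq) + Pb(s) → Cu(s) + Pb²⁺(aq); Q = [Pb²⁺]^1/[Cu²⁺]^1.
From E = E° − (0.0592/n) log Q: log Q = (E° − E)·n/0.0592 = (+0.50 − (+0.474))·2/0.0592 = 0.8784.
So 1·log[Cu²⁺] = 1·log(1.29) − log Q = 0.1106 − (0.8784) = -0.7678; [Cu²⁺] = 10^(-0.7678) ≈ 0.17 M.

0.17 M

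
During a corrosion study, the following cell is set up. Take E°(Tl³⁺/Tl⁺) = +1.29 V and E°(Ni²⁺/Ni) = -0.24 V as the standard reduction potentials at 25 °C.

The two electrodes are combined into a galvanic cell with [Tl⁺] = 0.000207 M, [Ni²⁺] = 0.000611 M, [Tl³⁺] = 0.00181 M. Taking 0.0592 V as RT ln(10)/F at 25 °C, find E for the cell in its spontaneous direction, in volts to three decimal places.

+1.653 V

Tl³⁺/Tl⁺ is the cathode (higher E°), Ni²⁺/Ni the anode: E°cell = +1.29 − (-0.24) = +1.53 V, n = 2.
Overall: Tl³⁺(aq) + Ni(s) → Tl⁺(aq) + Ni²⁺(aq)
Q = [Tl⁺]·[Ni²⁺] / ([Tl³⁺]); log Q = -4.156.
E = E° − (0.0592/n) log Q = +1.53 − (0.0592/2)(-4.156) = +1.653 V.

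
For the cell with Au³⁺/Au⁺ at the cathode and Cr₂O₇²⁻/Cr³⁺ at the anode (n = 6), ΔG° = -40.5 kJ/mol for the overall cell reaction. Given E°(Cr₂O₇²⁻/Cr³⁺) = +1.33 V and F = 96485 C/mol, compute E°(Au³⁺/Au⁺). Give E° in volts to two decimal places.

+1.40 V

E°cell = −ΔG°/(nF) = −(-40.5×10³)/((6)(96485)) = +0.070 V.
Since Au³⁺/Au⁺ is the cathode and Cr₂O₇²⁻/Cr³⁺ the anode, E°cell = E°(Au³⁺/Au⁺) − E°(Cr₂O₇²⁻/Cr³⁺).
So E°(Au³⁺/Au⁺) = E°cell + E°(Cr₂O₇²⁻/Cr³⁺) = +0.070 + (+1.33) = +1.40 V.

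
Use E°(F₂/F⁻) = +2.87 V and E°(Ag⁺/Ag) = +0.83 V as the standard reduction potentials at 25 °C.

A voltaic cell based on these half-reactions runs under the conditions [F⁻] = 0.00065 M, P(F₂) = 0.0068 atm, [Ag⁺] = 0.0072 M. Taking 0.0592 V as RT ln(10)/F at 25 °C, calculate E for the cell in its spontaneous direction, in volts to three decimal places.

+2.291 V

F₂/F⁻ is the cathode (higher E°), Ag⁺/Ag the anode: E°cell = +2.87 − (+0.83) = +2.04 V, n = 2.
Overall: F₂(g) + 2 Ag(s) → 2 F⁻(aq) + 2 Ag⁺(aq)
Q = [F⁻]^2·[Ag⁺]^2 / (P(F₂)); log Q = -8.492.
E = E° − (0.0592/n) log Q = +2.04 − (0.0592/2)(-8.492) = +2.291 V.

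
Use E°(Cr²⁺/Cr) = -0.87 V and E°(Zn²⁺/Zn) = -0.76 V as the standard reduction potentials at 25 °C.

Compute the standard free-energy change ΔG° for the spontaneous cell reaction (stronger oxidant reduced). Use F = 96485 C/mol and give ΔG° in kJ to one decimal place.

-21.2 kJ

Zn²⁺/Zn (E° = -0.76 V) is the cathode; Cr²⁺/Cr (E° = -0.87 V) is the anode, so E°cell = +0.11 V.
Balancing electrons gives n = 2 (lcm of 2 and 2).
ΔG° = −nFE° = −(2)(96485)(+0.11) = -21,227 J = -21.2 kJ.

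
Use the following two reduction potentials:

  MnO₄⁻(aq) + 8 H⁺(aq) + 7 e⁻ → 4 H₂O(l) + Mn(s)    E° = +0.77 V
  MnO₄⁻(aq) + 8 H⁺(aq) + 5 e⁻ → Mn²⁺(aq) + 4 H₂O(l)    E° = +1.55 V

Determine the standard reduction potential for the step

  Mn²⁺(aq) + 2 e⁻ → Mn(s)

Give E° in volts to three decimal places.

Sequential free energies add, so n₃E°₃ = n₁E°₁ + n₂E°₂.
With n₃ = 7, and the known step contributing 5×(+1.55) V, the unknown satisfies 2·E° = 7×(+0.77) − 5×(+1.55) = -2.360.
E° = -2.360 / 2 = -1.180 V.

-1.180 V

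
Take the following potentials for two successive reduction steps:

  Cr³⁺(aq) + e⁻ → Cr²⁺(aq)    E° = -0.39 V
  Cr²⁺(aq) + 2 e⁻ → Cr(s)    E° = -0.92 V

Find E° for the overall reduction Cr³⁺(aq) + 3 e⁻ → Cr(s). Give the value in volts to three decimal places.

Since ΔG° = −nFE° is additive over sequential reductions, n₃E°₃ = n₁E°₁ + n₂E°₂.
E°₃ = (1×-0.39 + 2×-0.92) / 3 = (-2.230) / 3 = -0.743 V.

-0.743 V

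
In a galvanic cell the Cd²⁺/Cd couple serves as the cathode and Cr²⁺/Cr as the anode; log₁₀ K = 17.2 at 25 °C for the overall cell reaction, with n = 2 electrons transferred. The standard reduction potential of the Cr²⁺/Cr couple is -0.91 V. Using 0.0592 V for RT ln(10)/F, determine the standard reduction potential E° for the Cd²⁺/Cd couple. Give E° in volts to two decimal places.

E°cell = (0.0592/n)·log K = (0.0592/2)(17.2) = +0.509 V.
Since Cd²⁺/Cd is the cathode and Cr²⁺/Cr the anode, E°cell = E°(Cd²⁺/Cd) − E°(Cr²⁺/Cr).
So E°(Cd²⁺/Cd) = E°cell + E°(Cr²⁺/Cr) = +0.509 + (-0.91) = -0.40 V.

-0.40 V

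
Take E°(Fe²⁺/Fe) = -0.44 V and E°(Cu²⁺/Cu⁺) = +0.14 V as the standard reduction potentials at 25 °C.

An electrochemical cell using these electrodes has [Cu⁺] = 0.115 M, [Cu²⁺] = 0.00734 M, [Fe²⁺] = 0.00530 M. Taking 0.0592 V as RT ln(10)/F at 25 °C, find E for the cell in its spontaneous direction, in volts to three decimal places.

+0.577 V

Cu²⁺/Cu⁺ is the cathode (higher E°), Fe²⁺/Fe the anode: E°cell = +0.14 − (-0.44) = +0.58 V, n = 2.
Overall: 2 Cu²⁺(aq) + Fe(s) → 2 Cu⁺(aq) + Fe²⁺(aq)
Q = [Cu⁺]^2·[Fe²⁺] / ([Cu²⁺]^2); log Q = 0.114.
E = E° − (0.0592/n) log Q = +0.58 − (0.0592/2)(0.114) = +0.577 V.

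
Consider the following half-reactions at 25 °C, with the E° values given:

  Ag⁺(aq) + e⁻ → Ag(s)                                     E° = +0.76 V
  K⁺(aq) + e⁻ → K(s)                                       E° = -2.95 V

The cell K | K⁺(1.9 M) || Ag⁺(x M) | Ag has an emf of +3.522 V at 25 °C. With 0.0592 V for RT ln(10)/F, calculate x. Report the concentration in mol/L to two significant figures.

Ag⁺/Ag is the cathode, K⁺/K the anode: E°cell = +3.71 V, n = 1.
Overall reaction: Ag⁺(aq) + K(s) → Ag(s) + K⁺(aq); Q = [K⁺]^1/[Ag⁺]^1.
From E = E° − (0.0592/n) log Q: log Q = (E° − E)·n/0.0592 = (+3.71 − (+3.522))·1/0.0592 = 3.1757.
So 1·log[Ag⁺] = 1·log(1.9) − log Q = 0.2788 − (3.1757) = -2.8969; [Ag⁺] = 10^(-2.8969) ≈ 0.0013 M.

0.0013 M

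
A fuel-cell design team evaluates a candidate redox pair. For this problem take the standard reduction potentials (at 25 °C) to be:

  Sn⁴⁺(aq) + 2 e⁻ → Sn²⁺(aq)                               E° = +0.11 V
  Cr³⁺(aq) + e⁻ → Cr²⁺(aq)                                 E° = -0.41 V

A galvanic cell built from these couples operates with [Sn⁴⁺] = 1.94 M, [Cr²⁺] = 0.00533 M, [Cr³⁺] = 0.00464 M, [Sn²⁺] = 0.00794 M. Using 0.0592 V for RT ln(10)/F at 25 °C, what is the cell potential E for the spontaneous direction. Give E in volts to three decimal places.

+0.594 V

Sn⁴⁺/Sn²⁺ is the cathode (higher E°), Cr³⁺/Cr²⁺ the anode: E°cell = +0.11 − (-0.41) = +0.52 V, n = 2.
Overall: Sn⁴⁺(aq) + 2 Cr²⁺(aq) → Sn²⁺(aq) + 2 Cr³⁺(aq)
Q = [Sn²⁺]·[Cr³⁺]^2 / ([Sn⁴⁺]·[Cr²⁺]^2); log Q = -2.508.
E = E° − (0.0592/n) log Q = +0.52 − (0.0592/2)(-2.508) = +0.594 V.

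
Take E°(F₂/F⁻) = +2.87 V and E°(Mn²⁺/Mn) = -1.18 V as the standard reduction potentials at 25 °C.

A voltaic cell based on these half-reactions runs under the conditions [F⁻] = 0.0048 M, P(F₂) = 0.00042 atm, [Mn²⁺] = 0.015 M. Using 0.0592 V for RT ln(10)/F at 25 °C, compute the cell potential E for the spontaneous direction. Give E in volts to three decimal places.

F₂/F⁻ is the cathode (higher E°), Mn²⁺/Mn the anode: E°cell = +2.87 − (-1.18) = +4.05 V, n = 2.
Overall: F₂(g) + Mn(s) → 2 F⁻(aq) + Mn²⁺(aq)
Q = [F⁻]^2·[Mn²⁺] / (P(F₂)); log Q = -3.085.
E = E° − (0.0592/n) log Q = +4.05 − (0.0592/2)(-3.085) = +4.141 V.

+4.141 V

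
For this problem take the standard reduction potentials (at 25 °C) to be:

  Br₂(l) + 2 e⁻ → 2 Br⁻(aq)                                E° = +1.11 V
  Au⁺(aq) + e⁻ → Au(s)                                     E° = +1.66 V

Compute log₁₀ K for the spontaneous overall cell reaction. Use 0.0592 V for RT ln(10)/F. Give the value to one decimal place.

18.6

Cathode: Au⁺/Au; anode: Br₂/Br⁻. E°cell = +0.55 V, n = 2.
log K = nE°cell / 0.0592 = (2)(+0.55) / 0.0592 = 18.6.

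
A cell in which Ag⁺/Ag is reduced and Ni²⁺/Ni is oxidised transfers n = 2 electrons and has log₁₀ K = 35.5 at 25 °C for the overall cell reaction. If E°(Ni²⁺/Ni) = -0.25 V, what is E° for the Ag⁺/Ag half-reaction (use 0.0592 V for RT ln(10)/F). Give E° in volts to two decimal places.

+0.80 V

E°cell = (0.0592/n)·log K = (0.0592/2)(35.5) = +1.051 V.
Since Ag⁺/Ag is the cathode and Ni²⁺/Ni the anode, E°cell = E°(Ag⁺/Ag) − E°(Ni²⁺/Ni).
So E°(Ag⁺/Ag) = E°cell + E°(Ni²⁺/Ni) = +1.051 + (-0.25) = +0.80 V.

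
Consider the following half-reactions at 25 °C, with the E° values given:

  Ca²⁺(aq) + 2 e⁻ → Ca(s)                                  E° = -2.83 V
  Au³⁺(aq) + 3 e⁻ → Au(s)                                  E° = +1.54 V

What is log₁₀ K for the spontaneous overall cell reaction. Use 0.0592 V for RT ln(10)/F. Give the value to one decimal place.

Cathode: Au³⁺/Au; anode: Ca²⁺/Ca. E°cell = +4.37 V, n = 6.
log K = nE°cell / 0.0592 = (6)(+4.37) / 0.0592 = 442.9.

442.9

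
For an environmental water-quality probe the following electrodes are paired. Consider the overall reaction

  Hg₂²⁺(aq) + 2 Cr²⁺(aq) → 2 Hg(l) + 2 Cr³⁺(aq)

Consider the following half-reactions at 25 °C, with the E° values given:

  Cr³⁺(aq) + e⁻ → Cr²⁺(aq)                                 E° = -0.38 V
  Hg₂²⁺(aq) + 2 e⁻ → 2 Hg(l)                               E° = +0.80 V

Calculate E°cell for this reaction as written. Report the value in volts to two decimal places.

The Hg₂²⁺/Hg couple has the higher reduction potential, so it is the cathode; Cr³⁺/Cr²⁺ is oxidised at the anode.
E°cell = E°(cathode) − E°(anode) = (+0.80) − (-0.38) = +1.18 V.
Since E°cell > 0, the reaction is spontaneous under standard conditions.

+1.18 V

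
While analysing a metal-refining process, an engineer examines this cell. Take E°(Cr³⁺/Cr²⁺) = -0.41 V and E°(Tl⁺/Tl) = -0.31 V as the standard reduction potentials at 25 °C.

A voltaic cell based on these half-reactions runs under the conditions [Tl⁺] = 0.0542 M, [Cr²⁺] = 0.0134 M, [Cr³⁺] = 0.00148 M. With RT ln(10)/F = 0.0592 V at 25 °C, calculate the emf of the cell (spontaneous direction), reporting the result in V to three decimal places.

Tl⁺/Tl is the cathode (higher E°), Cr³⁺/Cr²⁺ the anode: E°cell = -0.31 − (-0.41) = +0.10 V, n = 1.
Overall: Tl⁺(aq) + Cr²⁺(aq) → Tl(s) + Cr³⁺(aq)
Q = [Cr³⁺] / ([Tl⁺]·[Cr²⁺]); log Q = 0.309.
E = E° − (0.0592/n) log Q = +0.10 − (0.0592/1)(0.309) = +0.082 V.

+0.082 V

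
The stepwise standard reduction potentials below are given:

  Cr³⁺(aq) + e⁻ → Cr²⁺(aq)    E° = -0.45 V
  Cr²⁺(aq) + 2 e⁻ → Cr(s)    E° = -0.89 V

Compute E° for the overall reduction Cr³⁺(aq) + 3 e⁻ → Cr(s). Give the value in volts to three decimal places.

-0.743 V

Standard free energies of sequential steps add: ΔG°₃ = ΔG°₁ + ΔG°₂, so n₃E°₃ = n₁E°₁ + n₂E°₂.
E°₃ = (1×-0.45 + 2×-0.89) / 3 = (-2.230) / 3 = -0.743 V.
E° values themselves are not directly additive — weighting by electron count is essential.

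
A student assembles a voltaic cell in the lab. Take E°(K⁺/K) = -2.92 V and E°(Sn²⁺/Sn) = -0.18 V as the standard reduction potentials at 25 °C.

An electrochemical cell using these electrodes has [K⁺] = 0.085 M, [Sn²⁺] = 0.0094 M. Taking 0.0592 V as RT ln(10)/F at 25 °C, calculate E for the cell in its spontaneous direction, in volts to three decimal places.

Sn²⁺/Sn is the cathode (higher E°), K⁺/K the anode: E°cell = -0.18 − (-2.92) = +2.74 V, n = 2.
Overall: Sn²⁺(aq) + 2 K(s) → Sn(s) + 2 K⁺(aq)
Q = [K⁺]^2 / ([Sn²⁺]); log Q = -0.114.
E = E° − (0.0592/n) log Q = +2.74 − (0.0592/2)(-0.114) = +2.743 V.

+2.743 V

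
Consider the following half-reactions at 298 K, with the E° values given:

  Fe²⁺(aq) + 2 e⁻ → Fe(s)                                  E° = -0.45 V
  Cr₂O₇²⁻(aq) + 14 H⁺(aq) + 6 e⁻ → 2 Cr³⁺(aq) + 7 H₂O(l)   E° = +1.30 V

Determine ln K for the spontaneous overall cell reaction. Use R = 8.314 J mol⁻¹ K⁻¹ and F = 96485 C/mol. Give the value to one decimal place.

Cathode: Cr₂O₇²⁻/Cr³⁺; anode: Fe²⁺/Fe. E°cell = (+1.30) − (-0.45) = +1.75 V, with n = 6.
ΔG° = −nFE° = −RT ln K, so ln K = nFE°/(RT) = (6)(96485)(+1.75) / ((8.314)(298)) = 408.905.

408.9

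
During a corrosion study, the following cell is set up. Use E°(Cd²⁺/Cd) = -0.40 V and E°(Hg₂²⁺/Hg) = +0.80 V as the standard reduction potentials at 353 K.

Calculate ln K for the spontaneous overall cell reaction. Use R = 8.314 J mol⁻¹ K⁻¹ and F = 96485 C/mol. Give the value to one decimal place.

78.9

Cathode: Hg₂²⁺/Hg; anode: Cd²⁺/Cd. E°cell = (+0.80) − (-0.40) = +1.20 V, with n = 2.
ΔG° = −nFE° = −RT ln K, so ln K = nFE°/(RT) = (2)(96485)(+1.20) / ((8.314)(353)) = 78.902.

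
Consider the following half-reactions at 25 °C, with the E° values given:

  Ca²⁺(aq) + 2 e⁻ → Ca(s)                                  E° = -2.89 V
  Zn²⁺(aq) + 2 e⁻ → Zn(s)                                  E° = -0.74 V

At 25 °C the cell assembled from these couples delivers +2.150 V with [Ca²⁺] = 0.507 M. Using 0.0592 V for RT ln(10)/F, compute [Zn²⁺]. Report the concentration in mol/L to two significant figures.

0.51 M

Zn²⁺/Zn is the cathode, Ca²⁺/Ca the anode: E°cell = +2.15 V, n = 2.
Overall reaction: Zn²⁺(aq) + Ca(s) → Zn(s) + Ca²⁺(aq); Q = [Ca²⁺]^1/[Zn²⁺]^1.
From E = E° − (0.0592/n) log Q: log Q = (E° − E)·n/0.0592 = (+2.15 − (+2.150))·2/0.0592 = 0.0000.
So 1·log[Zn²⁺] = 1·log(0.507) − log Q = -0.2950 − (0.0000) = -0.2950; [Zn²⁺] = 10^(-0.2950) ≈ 0.51 M.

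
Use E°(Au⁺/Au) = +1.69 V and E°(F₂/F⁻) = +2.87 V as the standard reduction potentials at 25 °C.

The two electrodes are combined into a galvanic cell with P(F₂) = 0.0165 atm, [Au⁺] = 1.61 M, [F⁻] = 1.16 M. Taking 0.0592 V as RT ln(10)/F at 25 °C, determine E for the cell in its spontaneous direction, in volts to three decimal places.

+1.111 V

F₂/F⁻ is the cathode (higher E°), Au⁺/Au the anode: E°cell = +2.87 − (+1.69) = +1.18 V, n = 2.
Overall: F₂(g) + 2 Au(s) → 2 F⁻(aq) + 2 Au⁺(aq)
Q = [F⁻]^2·[Au⁺]^2 / (P(F₂)); log Q = 2.325.
E = E° − (0.0592/n) log Q = +1.18 − (0.0592/2)(2.325) = +1.111 V.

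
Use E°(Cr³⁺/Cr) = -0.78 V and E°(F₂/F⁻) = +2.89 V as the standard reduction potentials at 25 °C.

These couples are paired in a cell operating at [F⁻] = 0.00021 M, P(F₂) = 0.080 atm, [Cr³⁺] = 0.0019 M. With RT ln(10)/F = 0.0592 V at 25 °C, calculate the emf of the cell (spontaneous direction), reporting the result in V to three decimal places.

F₂/F⁻ is the cathode (higher E°), Cr³⁺/Cr the anode: E°cell = +2.89 − (-0.78) = +3.67 V, n = 6.
Overall: 3 F₂(g) + 2 Cr(s) → 6 F⁻(aq) + 2 Cr³⁺(aq)
Q = [F⁻]^6·[Cr³⁺]^2 / (P(F₂)^3); log Q = -24.218.
E = E° − (0.0592/n) log Q = +3.67 − (0.0592/6)(-24.218) = +3.909 V.

+3.909 V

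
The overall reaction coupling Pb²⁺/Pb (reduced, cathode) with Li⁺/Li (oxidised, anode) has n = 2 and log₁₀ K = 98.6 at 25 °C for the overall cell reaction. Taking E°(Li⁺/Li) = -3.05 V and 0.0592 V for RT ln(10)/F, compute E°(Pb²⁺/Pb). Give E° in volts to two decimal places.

-0.13 V

E°cell = (0.0592/n)·log K = (0.0592/2)(98.6) = +2.919 V.
Since Pb²⁺/Pb is the cathode and Li⁺/Li the anode, E°cell = E°(Pb²⁺/Pb) − E°(Li⁺/Li).
So E°(Pb²⁺/Pb) = E°cell + E°(Li⁺/Li) = +2.919 + (-3.05) = -0.13 V.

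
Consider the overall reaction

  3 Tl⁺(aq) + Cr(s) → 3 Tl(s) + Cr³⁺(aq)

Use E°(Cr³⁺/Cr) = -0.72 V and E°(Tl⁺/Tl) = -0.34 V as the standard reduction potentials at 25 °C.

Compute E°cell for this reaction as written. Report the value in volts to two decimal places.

+0.38 V

The Tl⁺/Tl couple has the higher reduction potential, so it is the cathode; Cr³⁺/Cr is oxidised at the anode.
E°cell = E°(cathode) − E°(anode) = (-0.34) − (-0.72) = +0.38 V.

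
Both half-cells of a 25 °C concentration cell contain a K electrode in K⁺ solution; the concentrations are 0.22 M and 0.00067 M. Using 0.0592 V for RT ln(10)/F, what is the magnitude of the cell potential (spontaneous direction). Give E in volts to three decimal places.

+0.149 V

For a concentration cell E°cell = 0. The 0.22 M side is the cathode (reduction is favoured where [K⁺] is higher).
With n = 1, E = −(0.0592/1) log([K⁺]ₐₙ/[K⁺]꜀ₐₜ) = −(0.0592/1) log(0.00067/0.22) = −(0.0592/1)(-2.516) = +0.149 V.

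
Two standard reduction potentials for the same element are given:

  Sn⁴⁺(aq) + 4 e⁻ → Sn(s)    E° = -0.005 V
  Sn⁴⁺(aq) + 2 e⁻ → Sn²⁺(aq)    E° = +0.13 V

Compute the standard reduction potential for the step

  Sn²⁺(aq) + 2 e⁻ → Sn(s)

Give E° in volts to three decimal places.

-0.140 V

Sequential free energies add, so n₃E°₃ = n₁E°₁ + n₂E°₂.
With n₃ = 4, and the known step contributing 2×(+0.13) V, the unknown satisfies 2·E° = 4×(-0.005) − 2×(+0.13) = -0.280.
E° = -0.280 / 2 = -0.140 V.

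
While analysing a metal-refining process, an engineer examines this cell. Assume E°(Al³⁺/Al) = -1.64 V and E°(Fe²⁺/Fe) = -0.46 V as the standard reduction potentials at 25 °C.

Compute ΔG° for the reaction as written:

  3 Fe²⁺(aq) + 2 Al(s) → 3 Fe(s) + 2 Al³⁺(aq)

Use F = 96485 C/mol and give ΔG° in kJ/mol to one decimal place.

-683.1 kJ/mol

As written, Fe²⁺/Fe is reduced (cathode) and Al³⁺/Al is oxidised (anode), so E°cell = (-0.46) − (-1.64) = +1.18 V.
Balancing electrons gives n = 6.
ΔG° = −nFE° = −(6)(96485)(+1.18) = -683,114 J = -683.1 kJ/mol.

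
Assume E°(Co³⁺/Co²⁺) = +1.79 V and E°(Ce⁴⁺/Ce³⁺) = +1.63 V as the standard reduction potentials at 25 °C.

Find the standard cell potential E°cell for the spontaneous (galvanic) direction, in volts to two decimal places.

The Co³⁺/Co²⁺ couple has the higher reduction potential, so it is the cathode; Ce⁴⁺/Ce³⁺ is oxidised at the anode.
E°cell = E°(cathode) − E°(anode) = (+1.79) − (+1.63) = +0.16 V.
Since E°cell > 0, the reaction is spontaneous under standard conditions.

+0.16 V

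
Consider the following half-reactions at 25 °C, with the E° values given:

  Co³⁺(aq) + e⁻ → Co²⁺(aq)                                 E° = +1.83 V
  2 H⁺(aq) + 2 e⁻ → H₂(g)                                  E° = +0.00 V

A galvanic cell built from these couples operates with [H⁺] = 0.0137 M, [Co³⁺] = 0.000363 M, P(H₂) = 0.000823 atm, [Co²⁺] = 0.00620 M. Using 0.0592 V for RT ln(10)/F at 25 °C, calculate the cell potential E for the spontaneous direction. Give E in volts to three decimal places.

Co³⁺/Co²⁺ is the cathode (higher E°), H⁺/H₂ the anode: E°cell = +1.83 − (+0.00) = +1.83 V, n = 2.
Overall: 2 Co³⁺(aq) + H₂(g) → 2 Co²⁺(aq) + 2 H⁺(aq)
Q = [Co²⁺]^2·[H⁺]^2 / ([Co³⁺]^2·P(H₂)); log Q = 1.823.
E = E° − (0.0592/n) log Q = +1.83 − (0.0592/2)(1.823) = +1.776 V.

+1.776 V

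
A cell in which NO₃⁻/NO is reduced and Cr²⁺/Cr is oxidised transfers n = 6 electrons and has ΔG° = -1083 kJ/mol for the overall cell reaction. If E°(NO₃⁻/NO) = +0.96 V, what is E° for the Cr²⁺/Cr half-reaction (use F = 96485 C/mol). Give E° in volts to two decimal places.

E°cell = −ΔG°/(nF) = −(-1083×10³)/((6)(96485)) = +1.871 V.
Since NO₃⁻/NO is the cathode and Cr²⁺/Cr the anode, E°cell = E°(NO₃⁻/NO) − E°(Cr²⁺/Cr).
So E°(Cr²⁺/Cr) = E°(NO₃⁻/NO) − E°cell = (+0.96) − (+1.871) = -0.91 V.

-0.91 V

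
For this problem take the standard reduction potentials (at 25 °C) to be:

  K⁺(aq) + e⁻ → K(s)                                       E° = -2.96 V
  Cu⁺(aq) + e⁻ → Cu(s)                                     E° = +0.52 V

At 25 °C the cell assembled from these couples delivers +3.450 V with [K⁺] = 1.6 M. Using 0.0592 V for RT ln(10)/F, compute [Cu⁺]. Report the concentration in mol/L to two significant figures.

0.50 M

Cu⁺/Cu is the cathode, K⁺/K the anode: E°cell = +3.48 V, n = 1.
Overall reaction: Cu⁺(aq) + K(s) → Cu(s) + K⁺(aq); Q = [K⁺]^1/[Cu⁺]^1.
From E = E° − (0.0592/n) log Q: log Q = (E° − E)·n/0.0592 = (+3.48 − (+3.450))·1/0.0592 = 0.5068.
So 1·log[Cu⁺] = 1·log(1.6) − log Q = 0.2041 − (0.5068) = -0.3027; [Cu⁺] = 10^(-0.3027) ≈ 0.50 M.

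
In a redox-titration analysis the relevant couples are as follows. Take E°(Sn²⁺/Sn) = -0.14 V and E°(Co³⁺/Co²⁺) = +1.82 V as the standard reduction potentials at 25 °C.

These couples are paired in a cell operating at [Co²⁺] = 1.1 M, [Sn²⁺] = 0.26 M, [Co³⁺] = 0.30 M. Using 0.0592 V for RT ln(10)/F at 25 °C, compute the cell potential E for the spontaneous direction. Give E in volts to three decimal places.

+1.944 V

Co³⁺/Co²⁺ is the cathode (higher E°), Sn²⁺/Sn the anode: E°cell = +1.82 − (-0.14) = +1.96 V, n = 2.
Overall: 2 Co³⁺(aq) + Sn(s) → 2 Co²⁺(aq) + Sn²⁺(aq)
Q = [Co²⁺]^2·[Sn²⁺] / ([Co³⁺]^2); log Q = 0.544.
E = E° − (0.0592/n) log Q = +1.96 − (0.0592/2)(0.544) = +1.944 V.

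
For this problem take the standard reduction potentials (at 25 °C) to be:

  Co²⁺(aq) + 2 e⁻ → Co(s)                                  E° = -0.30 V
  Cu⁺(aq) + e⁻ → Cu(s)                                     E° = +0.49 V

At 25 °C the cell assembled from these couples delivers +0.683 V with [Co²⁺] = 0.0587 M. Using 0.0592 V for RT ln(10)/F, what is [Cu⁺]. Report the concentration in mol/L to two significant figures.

0.0038 M

Cu⁺/Cu is the cathode, Co²⁺/Co the anode: E°cell = +0.79 V, n = 2.
Overall reaction: 2 Cu⁺(aq) + Co(s) → 2 Cu(s) + Co²⁺(aq); Q = [Co²⁺]^1/[Cu⁺]^2.
From E = E° − (0.0592/n) log Q: log Q = (E° − E)·n/0.0592 = (+0.79 − (+0.683))·2/0.0592 = 3.6149.
So 2·log[Cu⁺] = 1·log(0.0587) − log Q = -1.2314 − (3.6149) = -4.8463; log[Cu⁺] = -4.8463 / 2 = -2.4232; [Cu⁺] = 10^(-2.4232) ≈ 0.0038 M.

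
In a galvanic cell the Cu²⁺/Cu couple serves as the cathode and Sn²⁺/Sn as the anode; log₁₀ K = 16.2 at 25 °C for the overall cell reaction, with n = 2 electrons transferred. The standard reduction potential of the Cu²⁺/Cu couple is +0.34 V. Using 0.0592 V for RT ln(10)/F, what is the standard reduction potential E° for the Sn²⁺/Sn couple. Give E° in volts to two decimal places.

-0.14 V

E°cell = (0.0592/n)·log K = (0.0592/2)(16.2) = +0.480 V.
Since Cu²⁺/Cu is the cathode and Sn²⁺/Sn the anode, E°cell = E°(Cu²⁺/Cu) − E°(Sn²⁺/Sn).
So E°(Sn²⁺/Sn) = E°(Cu²⁺/Cu) − E°cell = (+0.34) − (+0.480) = -0.14 V.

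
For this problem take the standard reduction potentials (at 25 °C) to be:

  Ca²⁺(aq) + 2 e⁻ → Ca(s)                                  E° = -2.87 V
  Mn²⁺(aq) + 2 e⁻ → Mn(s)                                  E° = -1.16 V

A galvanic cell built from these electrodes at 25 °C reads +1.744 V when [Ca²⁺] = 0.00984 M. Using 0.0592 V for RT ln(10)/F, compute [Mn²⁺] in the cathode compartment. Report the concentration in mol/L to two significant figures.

0.14 M

Mn²⁺/Mn is the cathode, Ca²⁺/Ca the anode: E°cell = +1.71 V, n = 2.
Overall reaction: Mn²⁺(aq) + Ca(s) → Mn(s) + Ca²⁺(aq); Q = [Ca²⁺]^1/[Mn²⁺]^1.
From E = E° − (0.0592/n) log Q: log Q = (E° − E)·n/0.0592 = (+1.71 − (+1.744))·2/0.0592 = -1.1486.
So 1·log[Mn²⁺] = 1·log(0.00984) − log Q = -2.0070 − (-1.1486) = -0.8584; [Mn²⁺] = 10^(-0.8584) ≈ 0.14 M.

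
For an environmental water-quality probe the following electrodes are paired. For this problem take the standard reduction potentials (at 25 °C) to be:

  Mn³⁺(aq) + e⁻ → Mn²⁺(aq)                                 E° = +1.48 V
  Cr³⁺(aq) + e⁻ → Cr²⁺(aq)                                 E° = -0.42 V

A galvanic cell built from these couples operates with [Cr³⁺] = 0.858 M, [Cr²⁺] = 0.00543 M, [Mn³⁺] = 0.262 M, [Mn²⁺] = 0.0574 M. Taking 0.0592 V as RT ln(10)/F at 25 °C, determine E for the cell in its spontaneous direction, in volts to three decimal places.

Mn³⁺/Mn²⁺ is the cathode (higher E°), Cr³⁺/Cr²⁺ the anode: E°cell = +1.48 − (-0.42) = +1.90 V, n = 1.
Overall: Mn³⁺(aq) + Cr²⁺(aq) → Mn²⁺(aq) + Cr³⁺(aq)
Q = [Mn²⁺]·[Cr³⁺] / ([Mn³⁺]·[Cr²⁺]); log Q = 1.539.
E = E° − (0.0592/n) log Q = +1.90 − (0.0592/1)(1.539) = +1.809 V.

+1.809 V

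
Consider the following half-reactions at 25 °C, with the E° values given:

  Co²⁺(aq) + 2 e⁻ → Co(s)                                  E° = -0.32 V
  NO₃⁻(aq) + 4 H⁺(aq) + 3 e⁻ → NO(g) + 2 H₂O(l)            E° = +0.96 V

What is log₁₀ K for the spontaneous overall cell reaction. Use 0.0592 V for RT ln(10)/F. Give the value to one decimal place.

129.7

Cathode: NO₃⁻/NO; anode: Co²⁺/Co. E°cell = +1.28 V, n = 6.
log K = nE°cell / 0.0592 = (6)(+1.28) / 0.0592 = 129.7.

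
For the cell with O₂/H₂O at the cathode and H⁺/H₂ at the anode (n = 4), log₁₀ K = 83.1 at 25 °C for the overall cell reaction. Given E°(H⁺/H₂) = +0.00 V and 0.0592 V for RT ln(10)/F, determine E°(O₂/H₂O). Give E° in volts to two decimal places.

+1.23 V

E°cell = (0.0592/n)·log K = (0.0592/4)(83.1) = +1.230 V.
Since O₂/H₂O is the cathode and H⁺/H₂ the anode, E°cell = E°(O₂/H₂O) − E°(H⁺/H₂).
So E°(O₂/H₂O) = E°cell + E°(H⁺/H₂) = +1.230 + (+0.00) = +1.23 V.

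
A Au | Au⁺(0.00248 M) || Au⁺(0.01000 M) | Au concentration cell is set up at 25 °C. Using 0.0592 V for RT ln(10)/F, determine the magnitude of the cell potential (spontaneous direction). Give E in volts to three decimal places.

For a concentration cell E°cell = 0. The 0.01000 M side is the cathode (reduction is favoured where [Au⁺] is higher).
With n = 1, E = −(0.0592/1) log([Au⁺]ₐₙ/[Au⁺]꜀ₐₜ) = −(0.0592/1) log(0.00248/0.01) = −(0.0592/1)(-0.606) = +0.036 V.

+0.036 V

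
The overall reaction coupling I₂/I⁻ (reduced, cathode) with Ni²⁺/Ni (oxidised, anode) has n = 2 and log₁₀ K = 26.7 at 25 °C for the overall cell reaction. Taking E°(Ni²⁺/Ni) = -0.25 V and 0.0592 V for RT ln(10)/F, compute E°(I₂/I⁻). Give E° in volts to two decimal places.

+0.54 V

E°cell = (0.0592/n)·log K = (0.0592/2)(26.7) = +0.790 V.
Since I₂/I⁻ is the cathode and Ni²⁺/Ni the anode, E°cell = E°(I₂/I⁻) − E°(Ni²⁺/Ni).
So E°(I₂/I⁻) = E°cell + E°(Ni²⁺/Ni) = +0.790 + (-0.25) = +0.54 V.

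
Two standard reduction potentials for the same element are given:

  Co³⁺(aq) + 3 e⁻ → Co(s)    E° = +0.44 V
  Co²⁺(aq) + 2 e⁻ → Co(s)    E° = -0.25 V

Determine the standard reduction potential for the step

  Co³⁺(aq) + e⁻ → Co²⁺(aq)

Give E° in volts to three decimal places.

+1.820 V

Sequential free energies add, so n₃E°₃ = n₁E°₁ + n₂E°₂.
With n₃ = 3, and the known step contributing 2×(-0.25) V, the unknown satisfies 1·E° = 3×(+0.44) − 2×(-0.25) = +1.820.
E° = +1.820 / 1 = +1.820 V.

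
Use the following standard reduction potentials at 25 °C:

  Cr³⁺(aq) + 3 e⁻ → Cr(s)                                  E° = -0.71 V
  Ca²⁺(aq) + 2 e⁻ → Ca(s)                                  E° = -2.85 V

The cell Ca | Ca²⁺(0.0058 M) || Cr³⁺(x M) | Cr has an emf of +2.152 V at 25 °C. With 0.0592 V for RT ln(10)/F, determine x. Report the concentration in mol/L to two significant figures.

Cr³⁺/Cr is the cathode, Ca²⁺/Ca the anode: E°cell = +2.14 V, n = 6.
Overall reaction: 2 Cr³⁺(aq) + 3 Ca(s) → 2 Cr(s) + 3 Ca²⁺(aq); Q = [Ca²⁺]^3/[Cr³⁺]^2.
From E = E° − (0.0592/n) log Q: log Q = (E° − E)·n/0.0592 = (+2.14 − (+2.152))·6/0.0592 = -1.2162.
So 2·log[Cr³⁺] = 3·log(0.0058) − log Q = -6.7097 − (-1.2162) = -5.4935; log[Cr³⁺] = -5.4935 / 2 = -2.7468; [Cr³⁺] = 10^(-2.7468) ≈ 0.0018 M.

0.0018 M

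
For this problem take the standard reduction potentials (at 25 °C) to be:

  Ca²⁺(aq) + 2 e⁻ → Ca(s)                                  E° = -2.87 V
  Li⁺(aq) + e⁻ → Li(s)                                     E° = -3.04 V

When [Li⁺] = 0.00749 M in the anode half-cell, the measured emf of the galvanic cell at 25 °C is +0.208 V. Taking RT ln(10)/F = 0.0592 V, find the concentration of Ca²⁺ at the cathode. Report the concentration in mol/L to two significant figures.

0.0011 M

Ca²⁺/Ca is the cathode, Li⁺/Li the anode: E°cell = +0.17 V, n = 2.
Overall reaction: Ca²⁺(aq) + 2 Li(s) → Ca(s) + 2 Li⁺(aq); Q = [Li⁺]^2/[Ca²⁺]^1.
From E = E° − (0.0592/n) log Q: log Q = (E° − E)·n/0.0592 = (+0.17 − (+0.208))·2/0.0592 = -1.2838.
So 1·log[Ca²⁺] = 2·log(0.00749) − log Q = -4.2510 − (-1.2838) = -2.9672; [Ca²⁺] = 10^(-2.9672) ≈ 0.0011 M.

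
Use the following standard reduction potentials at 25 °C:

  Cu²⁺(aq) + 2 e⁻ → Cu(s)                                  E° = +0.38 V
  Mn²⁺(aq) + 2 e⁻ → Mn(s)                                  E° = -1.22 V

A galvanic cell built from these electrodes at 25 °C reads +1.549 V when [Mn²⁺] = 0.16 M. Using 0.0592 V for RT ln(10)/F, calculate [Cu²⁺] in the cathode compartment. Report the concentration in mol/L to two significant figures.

Cu²⁺/Cu is the cathode, Mn²⁺/Mn the anode: E°cell = +1.60 V, n = 2.
Overall reaction: Cu²⁺(aq) + Mn(s) → Cu(s) + Mn²⁺(aq); Q = [Mn²⁺]^1/[Cu²⁺]^1.
From E = E° − (0.0592/n) log Q: log Q = (E° − E)·n/0.0592 = (+1.60 − (+1.549))·2/0.0592 = 1.7230.
So 1·log[Cu²⁺] = 1·log(0.16) − log Q = -0.7959 − (1.7230) = -2.5189; [Cu²⁺] = 10^(-2.5189) ≈ 0.0030 M.

0.0030 M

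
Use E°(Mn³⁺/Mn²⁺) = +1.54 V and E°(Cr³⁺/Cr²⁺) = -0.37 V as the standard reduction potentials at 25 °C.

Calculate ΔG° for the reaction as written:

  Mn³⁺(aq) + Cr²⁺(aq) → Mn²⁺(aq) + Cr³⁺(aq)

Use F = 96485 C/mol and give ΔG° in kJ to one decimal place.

-184.3 kJ

As written, Mn³⁺/Mn²⁺ is reduced (cathode) and Cr³⁺/Cr²⁺ is oxidised (anode), so E°cell = (+1.54) − (-0.37) = +1.91 V.
Balancing electrons gives n = 1.
ΔG° = −nFE° = −(1)(96485)(+1.91) = -184,286 J = -184.3 kJ.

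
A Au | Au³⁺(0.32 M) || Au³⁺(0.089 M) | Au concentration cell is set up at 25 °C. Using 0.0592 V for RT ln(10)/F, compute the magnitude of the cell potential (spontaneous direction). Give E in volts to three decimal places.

For a concentration cell E°cell = 0. The 0.32 M side is the cathode (reduction is favoured where [Au³⁺] is higher).
With n = 3, E = −(0.0592/3) log([Au³⁺]ₐₙ/[Au³⁺]꜀ₐₜ) = −(0.0592/3) log(0.089/0.32) = −(0.0592/3)(-0.556) = +0.011 V.

+0.011 V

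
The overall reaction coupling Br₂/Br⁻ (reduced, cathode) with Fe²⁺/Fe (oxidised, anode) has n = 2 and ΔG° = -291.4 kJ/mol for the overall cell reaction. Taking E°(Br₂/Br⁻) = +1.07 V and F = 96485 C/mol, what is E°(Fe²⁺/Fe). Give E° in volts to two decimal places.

-0.44 V

E°cell = −ΔG°/(nF) = −(-291.4×10³)/((2)(96485)) = +1.510 V.
Since Br₂/Br⁻ is the cathode and Fe²⁺/Fe the anode, E°cell = E°(Br₂/Br⁻) − E°(Fe²⁺/Fe).
So E°(Fe²⁺/Fe) = E°(Br₂/Br⁻) − E°cell = (+1.07) − (+1.510) = -0.44 V.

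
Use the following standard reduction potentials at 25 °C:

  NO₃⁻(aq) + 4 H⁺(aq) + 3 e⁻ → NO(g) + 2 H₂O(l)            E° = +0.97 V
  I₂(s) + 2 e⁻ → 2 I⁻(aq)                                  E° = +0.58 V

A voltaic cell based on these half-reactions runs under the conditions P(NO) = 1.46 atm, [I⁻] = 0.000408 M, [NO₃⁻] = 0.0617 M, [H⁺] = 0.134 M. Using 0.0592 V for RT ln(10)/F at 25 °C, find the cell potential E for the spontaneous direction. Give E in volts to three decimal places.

NO₃⁻/NO is the cathode (higher E°), I₂/I⁻ the anode: E°cell = +0.97 − (+0.58) = +0.39 V, n = 6.
Overall: 2 NO₃⁻(aq) + 8 H⁺(aq) + 6 I⁻(aq) → 2 NO(g) + 4 H₂O(l) + 3 I₂(s)
Q = P(NO)^2 / ([NO₃⁻]^2·[H⁺]^8·[I⁻]^6); log Q = 30.067.
E = E° − (0.0592/n) log Q = +0.39 − (0.0592/6)(30.067) = +0.093 V.

+0.093 V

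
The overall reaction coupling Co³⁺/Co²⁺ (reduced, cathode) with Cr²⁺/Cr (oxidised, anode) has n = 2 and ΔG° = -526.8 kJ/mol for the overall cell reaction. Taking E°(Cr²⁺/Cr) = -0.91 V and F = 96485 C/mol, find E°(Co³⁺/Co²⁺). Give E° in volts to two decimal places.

+1.82 V

E°cell = −ΔG°/(nF) = −(-526.8×10³)/((2)(96485)) = +2.730 V.
Since Co³⁺/Co²⁺ is the cathode and Cr²⁺/Cr the anode, E°cell = E°(Co³⁺/Co²⁺) − E°(Cr²⁺/Cr).
So E°(Co³⁺/Co²⁺) = E°cell + E°(Cr²⁺/Cr) = +2.730 + (-0.91) = +1.82 V.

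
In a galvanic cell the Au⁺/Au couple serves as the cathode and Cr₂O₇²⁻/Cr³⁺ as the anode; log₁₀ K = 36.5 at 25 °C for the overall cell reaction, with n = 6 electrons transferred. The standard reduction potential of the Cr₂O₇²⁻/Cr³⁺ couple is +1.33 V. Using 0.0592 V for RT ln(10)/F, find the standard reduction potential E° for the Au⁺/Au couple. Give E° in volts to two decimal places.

E°cell = (0.0592/n)·log K = (0.0592/6)(36.5) = +0.360 V.
Since Au⁺/Au is the cathode and Cr₂O₇²⁻/Cr³⁺ the anode, E°cell = E°(Au⁺/Au) − E°(Cr₂O₇²⁻/Cr³⁺).
So E°(Au⁺/Au) = E°cell + E°(Cr₂O₇²⁻/Cr³⁺) = +0.360 + (+1.33) = +1.69 V.

+1.69 V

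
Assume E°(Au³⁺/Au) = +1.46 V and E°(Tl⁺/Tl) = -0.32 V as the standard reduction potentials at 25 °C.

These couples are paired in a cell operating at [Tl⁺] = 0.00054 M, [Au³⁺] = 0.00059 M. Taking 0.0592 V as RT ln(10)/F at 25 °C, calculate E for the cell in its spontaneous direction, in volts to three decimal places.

Au³⁺/Au is the cathode (higher E°), Tl⁺/Tl the anode: E°cell = +1.46 − (-0.32) = +1.78 V, n = 3.
Overall: Au³⁺(aq) + 3 Tl(s) → Au(s) + 3 Tl⁺(aq)
Q = [Tl⁺]^3 / ([Au³⁺]); log Q = -6.574.
E = E° − (0.0592/n) log Q = +1.78 − (0.0592/3)(-6.574) = +1.910 V.

+1.910 V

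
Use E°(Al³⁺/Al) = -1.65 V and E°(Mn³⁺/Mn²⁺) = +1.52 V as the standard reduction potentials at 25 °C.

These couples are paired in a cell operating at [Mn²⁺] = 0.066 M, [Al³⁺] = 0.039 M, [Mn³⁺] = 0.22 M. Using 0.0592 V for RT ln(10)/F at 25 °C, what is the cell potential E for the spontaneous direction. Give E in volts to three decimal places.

Mn³⁺/Mn²⁺ is the cathode (higher E°), Al³⁺/Al the anode: E°cell = +1.52 − (-1.65) = +3.17 V, n = 3.
Overall: 3 Mn³⁺(aq) + Al(s) → 3 Mn²⁺(aq) + Al³⁺(aq)
Q = [Mn²⁺]^3·[Al³⁺] / ([Mn³⁺]^3); log Q = -2.978.
E = E° − (0.0592/n) log Q = +3.17 − (0.0592/3)(-2.978) = +3.229 V.

+3.229 V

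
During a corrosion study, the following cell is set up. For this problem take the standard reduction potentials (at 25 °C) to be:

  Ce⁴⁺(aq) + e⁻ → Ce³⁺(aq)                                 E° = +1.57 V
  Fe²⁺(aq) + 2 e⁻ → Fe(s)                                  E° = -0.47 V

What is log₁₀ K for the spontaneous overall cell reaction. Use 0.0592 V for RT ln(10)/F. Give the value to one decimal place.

Cathode: Ce⁴⁺/Ce³⁺; anode: Fe²⁺/Fe. E°cell = +2.04 V, n = 2.
log K = nE°cell / 0.0592 = (2)(+2.04) / 0.0592 = 68.9.

68.9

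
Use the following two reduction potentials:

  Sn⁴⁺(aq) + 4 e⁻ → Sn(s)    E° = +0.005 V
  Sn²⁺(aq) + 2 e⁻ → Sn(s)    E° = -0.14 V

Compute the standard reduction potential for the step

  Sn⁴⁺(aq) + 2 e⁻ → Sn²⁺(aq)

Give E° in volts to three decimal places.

Sequential free energies add, so n₃E°₃ = n₁E°₁ + n₂E°₂.
With n₃ = 4, and the known step contributing 2×(-0.14) V, the unknown satisfies 2·E° = 4×(+0.005) − 2×(-0.14) = +0.300.
E° = +0.300 / 2 = +0.150 V.

+0.150 V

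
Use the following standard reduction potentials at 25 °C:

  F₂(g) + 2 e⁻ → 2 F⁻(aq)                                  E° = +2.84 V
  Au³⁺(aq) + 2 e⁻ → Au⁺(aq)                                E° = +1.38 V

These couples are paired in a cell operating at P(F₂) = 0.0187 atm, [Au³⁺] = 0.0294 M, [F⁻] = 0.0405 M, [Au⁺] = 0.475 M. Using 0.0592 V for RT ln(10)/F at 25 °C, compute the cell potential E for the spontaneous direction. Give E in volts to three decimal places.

+1.527 V

F₂/F⁻ is the cathode (higher E°), Au³⁺/Au⁺ the anode: E°cell = +2.84 − (+1.38) = +1.46 V, n = 2.
Overall: F₂(g) + Au⁺(aq) → 2 F⁻(aq) + Au³⁺(aq)
Q = [F⁻]^2·[Au³⁺] / (P(F₂)·[Au⁺]); log Q = -2.265.
E = E° − (0.0592/n) log Q = +1.46 − (0.0592/2)(-2.265) = +1.527 V.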